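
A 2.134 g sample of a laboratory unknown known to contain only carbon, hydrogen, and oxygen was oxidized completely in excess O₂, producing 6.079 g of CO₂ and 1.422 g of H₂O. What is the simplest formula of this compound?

C7H8O

mol C = 6.079 g CO₂ ÷ 44.009 g/mol = 0.13813 mol
mol H = 2 × 1.422 g H₂O ÷ 18.015 g/mol = 0.15787 mol
mass O = 2.134 − (1.6591 + 0.15913) = 0.31578 g → mol O = 0.31578 ÷ 15.999 = 0.019737 mol
Divide by the smallest (0.019737 mol): C 6.998, H 7.998, O 1.000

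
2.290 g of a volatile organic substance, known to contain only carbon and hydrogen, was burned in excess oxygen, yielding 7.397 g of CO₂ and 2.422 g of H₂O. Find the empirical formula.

mol C = 7.397 g CO₂ ÷ 44.009 g/mol = 0.16808 mol
mol H = 2 × 2.422 g H₂O ÷ 18.015 g/mol = 0.26889 mol
Divide by the smallest (0.16808 mol): C 1.000, H 1.600
Multiplying each by 5 gives whole numbers: C 5.00, H 8.00

C5H8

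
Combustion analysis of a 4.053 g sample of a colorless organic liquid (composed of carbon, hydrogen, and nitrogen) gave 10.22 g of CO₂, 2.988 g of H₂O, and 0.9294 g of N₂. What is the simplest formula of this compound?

C7H10N2

mol C = 10.22 g CO₂ ÷ 44.009 g/mol = 0.23223 mol
mol H = 2 × 2.988 g H₂O ÷ 18.015 g/mol = 0.33172 mol
mol N = 2 × 0.9294 g N₂ ÷ 28.014 g/mol = 0.066353 mol
Divide by the smallest (0.066353 mol): C 3.500, H 4.999, N 1.000
Multiplying each by 2 gives whole numbers: C 7.00, H 10.00, N 2.00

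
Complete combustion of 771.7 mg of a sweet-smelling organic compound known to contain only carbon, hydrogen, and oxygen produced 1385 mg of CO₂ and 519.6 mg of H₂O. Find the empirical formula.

C6H11O4

mol C = 1.385 g CO₂ ÷ 44.009 g/mol = 0.031471 mol
mol H = 2 × 0.5196 g H₂O ÷ 18.015 g/mol = 0.057685 mol
mass O = 0.7717 − (0.37800 + 0.058147) = 0.33556 g → mol O = 0.33556 ÷ 15.999 = 0.020974 mol
Divide by the smallest (0.020974 mol): C 1.500, H 2.750, O 1.000
Multiplying each by 4 gives whole numbers: C 6.00, H 11.00, O 4.00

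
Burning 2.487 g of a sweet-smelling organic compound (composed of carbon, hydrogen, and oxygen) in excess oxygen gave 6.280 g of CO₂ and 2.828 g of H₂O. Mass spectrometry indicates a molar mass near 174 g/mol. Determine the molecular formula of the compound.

C10H22O2

mol C = 6.280 g CO₂ ÷ 44.009 g/mol = 0.14270 mol
mol H = 2 × 2.828 g H₂O ÷ 18.015 g/mol = 0.31396 mol
mass O = 2.487 − (1.7139 + 0.31647) = 0.45658 g → mol O = 0.45658 ÷ 15.999 = 0.028538 mol
Divide by the smallest (0.028538 mol): C 5.000, H 11.001, O 1.000
Empirical formula: C5H11O
Empirical-formula mass = 87.14 g/mol; 174 ÷ 87.14 ≈ 2, so the molecular formula is C10H22O2.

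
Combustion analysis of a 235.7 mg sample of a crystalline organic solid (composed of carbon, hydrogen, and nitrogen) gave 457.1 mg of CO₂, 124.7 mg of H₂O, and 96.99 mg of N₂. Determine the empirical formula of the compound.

C3H4N2

mol C = 0.4571 g CO₂ ÷ 44.009 g/mol = 0.010387 mol
mol H = 2 × 0.1247 g H₂O ÷ 18.015 g/mol = 0.013844 mol
mol N = 2 × 0.09699 g N₂ ÷ 28.014 g/mol = 0.0069244 mol
Divide by the smallest (0.0069244 mol): C 1.500, H 1.999, N 1.000
Multiplying each by 2 gives whole numbers: C 3.00, H 4.00, N 2.00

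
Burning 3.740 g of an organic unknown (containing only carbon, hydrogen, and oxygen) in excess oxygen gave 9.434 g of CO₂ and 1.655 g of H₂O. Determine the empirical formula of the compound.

mol C = 9.434 g CO₂ ÷ 44.009 g/mol = 0.21437 mol
mol H = 2 × 1.655 g H₂O ÷ 18.015 g/mol = 0.18374 mol
mass O = 3.740 − (2.5747 + 0.18521) = 0.98005 g → mol O = 0.98005 ÷ 15.999 = 0.061257 mol
Divide by the smallest (0.061257 mol): C 3.499, H 2.999, O 1.000
Multiplying each by 2 gives whole numbers: C 7.00, H 6.00, O 2.00

C7H6O2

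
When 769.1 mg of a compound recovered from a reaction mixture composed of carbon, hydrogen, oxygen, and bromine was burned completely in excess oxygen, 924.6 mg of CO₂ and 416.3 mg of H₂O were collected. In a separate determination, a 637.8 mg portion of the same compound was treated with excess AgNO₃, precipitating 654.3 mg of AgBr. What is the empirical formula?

C5H11BrO2

mol C = 0.9246 g CO₂ ÷ 44.009 g/mol = 0.021009 mol
mol H = 2 × 0.4163 g H₂O ÷ 18.015 g/mol = 0.046217 mol
From the AgBr data: mol Br per gram of compound = (0.6543 ÷ 187.772) ÷ 0.6378 = 0.0054634 mol/g, so in the 0.7691 g combustion sample mol Br = 0.0042019 mol
mass O = 0.7691 − (0.25234 + 0.046587 + 0.33575) = 0.13442 g → mol O = 0.13442 ÷ 15.999 = 0.0084019 mol
Divide by the smallest (0.0042019 mol): C 5.000, H 10.999, Br 1.000, O 2.000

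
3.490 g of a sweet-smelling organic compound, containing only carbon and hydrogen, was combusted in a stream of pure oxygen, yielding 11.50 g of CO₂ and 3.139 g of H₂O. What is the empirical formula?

mol C = 11.50 g CO₂ ÷ 44.009 g/mol = 0.26131 mol
mol H = 2 × 3.139 g H₂O ÷ 18.015 g/mol = 0.34849 mol
Divide by the smallest (0.26131 mol): C 1.000, H 1.334
Multiplying each by 3 gives whole numbers: C 3.00, H 4.00

C3H4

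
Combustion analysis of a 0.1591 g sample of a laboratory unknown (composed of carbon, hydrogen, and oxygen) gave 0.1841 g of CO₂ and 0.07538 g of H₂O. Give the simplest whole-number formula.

mol C = 0.1841 g CO₂ ÷ 44.009 g/mol = 0.0041832 mol
mol H = 2 × 0.07538 g H₂O ÷ 18.015 g/mol = 0.0083686 mol
mass O = 0.1591 − (0.050245 + 0.0084355) = 0.10042 g → mol O = 0.10042 ÷ 15.999 = 0.0062766 mol
Divide by the smallest (0.0041832 mol): C 1.000, H 2.001, O 1.500
Multiplying each by 2 gives whole numbers: C 2.00, H 4.00, O 3.00

C2H4O3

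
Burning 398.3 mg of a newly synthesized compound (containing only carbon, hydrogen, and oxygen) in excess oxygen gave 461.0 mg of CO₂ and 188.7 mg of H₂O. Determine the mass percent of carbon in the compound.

31.59%

mol C = 0.4610 g CO₂ ÷ 44.009 g/mol = 0.010475 mol
mol H = 2 × 0.1887 g H₂O ÷ 18.015 g/mol = 0.020949 mol
mass O = 0.3983 − (0.12582 + 0.021117) = 0.25137 g → mol O = 0.25137 ÷ 15.999 = 0.015711 mol
mass % C = 0.12582 g ÷ 0.3983 g × 100%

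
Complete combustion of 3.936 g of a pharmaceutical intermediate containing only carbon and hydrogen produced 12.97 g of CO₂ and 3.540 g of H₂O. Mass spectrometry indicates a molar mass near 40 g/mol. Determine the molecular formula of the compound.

mol C = 12.97 g CO₂ ÷ 44.009 g/mol = 0.29471 mol
mol H = 2 × 3.540 g H₂O ÷ 18.015 g/mol = 0.39301 mol
Divide by the smallest (0.29471 mol): C 1.000, H 1.334
Multiplying each by 3 gives whole numbers: C 3.00, H 4.00
Empirical formula: C3H4
Empirical-formula mass = 40.06 g/mol; 40 ÷ 40.06 ≈ 1, so the molecular formula is C3H4.

C3H4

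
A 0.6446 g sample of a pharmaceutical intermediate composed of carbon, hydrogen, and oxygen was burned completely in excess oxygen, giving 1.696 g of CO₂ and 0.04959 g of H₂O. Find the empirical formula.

mol C = 1.696 g CO₂ ÷ 44.009 g/mol = 0.038538 mol
mol H = 2 × 0.04959 g H₂O ÷ 18.015 g/mol = 0.0055054 mol
mass O = 0.6446 − (0.46287 + 0.0055495) = 0.17618 g → mol O = 0.17618 ÷ 15.999 = 0.011012 mol
Divide by the smallest (0.0055054 mol): C 7.000, H 1.000, O 2.000

C7HO2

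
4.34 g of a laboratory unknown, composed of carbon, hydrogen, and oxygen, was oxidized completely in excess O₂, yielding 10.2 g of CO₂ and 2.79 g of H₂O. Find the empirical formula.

C3H4O

mol C = 10.2 g CO₂ ÷ 44.009 g/mol = 0.2318 mol
mol H = 2 × 2.79 g H₂O ÷ 18.015 g/mol = 0.3097 mol
mass O = 4.34 − (2.784 + 0.3122) = 1.244 g → mol O = 1.244 ÷ 15.999 = 0.07775 mol
Divide by the smallest (0.07775 mol): C 2.981, H 3.984, O 1.000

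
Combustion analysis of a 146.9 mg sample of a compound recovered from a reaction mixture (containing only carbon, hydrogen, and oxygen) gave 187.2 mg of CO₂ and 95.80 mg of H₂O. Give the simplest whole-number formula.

C4H10O5

mol C = 0.1872 g CO₂ ÷ 44.009 g/mol = 0.0042537 mol
mol H = 2 × 0.09580 g H₂O ÷ 18.015 g/mol = 0.010636 mol
mass O = 0.1469 − (0.051091 + 0.010721) = 0.085088 g → mol O = 0.085088 ÷ 15.999 = 0.0053184 mol
Divide by the smallest (0.0042537 mol): C 1.000, H 2.500, O 1.250
Multiplying each by 4 gives whole numbers: C 4.00, H 10.00, O 5.00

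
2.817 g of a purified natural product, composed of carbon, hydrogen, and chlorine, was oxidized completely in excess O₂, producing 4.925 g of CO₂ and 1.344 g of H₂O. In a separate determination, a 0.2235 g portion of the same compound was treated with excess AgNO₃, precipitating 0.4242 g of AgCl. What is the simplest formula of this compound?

mol C = 4.925 g CO₂ ÷ 44.009 g/mol = 0.11191 mol
mol H = 2 × 1.344 g H₂O ÷ 18.015 g/mol = 0.14921 mol
From the AgCl data: mol Cl per gram of compound = (0.4242 ÷ 143.318) ÷ 0.2235 = 0.013243 mol/g, so in the 2.817 g combustion sample mol Cl = 0.037306 mol
Divide by the smallest (0.037306 mol): C 3.000, H 4.000, Cl 1.000

C3H4Cl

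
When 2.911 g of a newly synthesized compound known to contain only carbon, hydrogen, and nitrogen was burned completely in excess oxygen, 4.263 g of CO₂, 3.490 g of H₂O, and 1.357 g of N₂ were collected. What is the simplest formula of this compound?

mol C = 4.263 g CO₂ ÷ 44.009 g/mol = 0.096867 mol
mol H = 2 × 3.490 g H₂O ÷ 18.015 g/mol = 0.38745 mol
mol N = 2 × 1.357 g N₂ ÷ 28.014 g/mol = 0.096880 mol
Divide by the smallest (0.096867 mol): C 1.000, H 4.000, N 1.000

CH4N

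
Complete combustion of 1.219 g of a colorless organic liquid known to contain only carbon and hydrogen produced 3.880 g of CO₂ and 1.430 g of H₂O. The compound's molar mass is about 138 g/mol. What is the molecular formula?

mol C = 3.880 g CO₂ ÷ 44.009 g/mol = 0.088164 mol
mol H = 2 × 1.430 g H₂O ÷ 18.015 g/mol = 0.15876 mol
Divide by the smallest (0.088164 mol): C 1.000, H 1.801
Multiplying each by 5 gives whole numbers: C 5.00, H 9.00
Empirical formula: C5H9
Empirical-formula mass = 69.13 g/mol; 138 ÷ 69.13 ≈ 2, so the molecular formula is C10H18.

C10H18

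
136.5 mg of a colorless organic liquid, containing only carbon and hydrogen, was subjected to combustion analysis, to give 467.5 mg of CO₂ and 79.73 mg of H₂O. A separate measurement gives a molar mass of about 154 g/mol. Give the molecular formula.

C12H10

mol C = 0.4675 g CO₂ ÷ 44.009 g/mol = 0.010623 mol
mol H = 2 × 0.07973 g H₂O ÷ 18.015 g/mol = 0.0088515 mol
Divide by the smallest (0.0088515 mol): C 1.200, H 1.000
Multiplying each by 5 gives whole numbers: C 6.00, H 5.00
Empirical formula: C6H5
Empirical-formula mass = 77.11 g/mol; 154 ÷ 77.11 ≈ 2, so the molecular formula is C12H10.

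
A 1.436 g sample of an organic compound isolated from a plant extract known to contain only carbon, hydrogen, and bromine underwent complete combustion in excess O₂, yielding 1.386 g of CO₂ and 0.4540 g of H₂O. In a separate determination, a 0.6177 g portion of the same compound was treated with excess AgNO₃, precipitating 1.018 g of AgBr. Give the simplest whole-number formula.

mol C = 1.386 g CO₂ ÷ 44.009 g/mol = 0.031494 mol
mol H = 2 × 0.4540 g H₂O ÷ 18.015 g/mol = 0.050402 mol
From the AgBr data: mol Br per gram of compound = (1.018 ÷ 187.772) ÷ 0.6177 = 0.0087769 mol/g, so in the 1.436 g combustion sample mol Br = 0.012604 mol
Divide by the smallest (0.012604 mol): C 2.499, H 3.999, Br 1.000
Multiplying each by 2 gives whole numbers: C 5.00, H 8.00, Br 2.00

C5H8Br2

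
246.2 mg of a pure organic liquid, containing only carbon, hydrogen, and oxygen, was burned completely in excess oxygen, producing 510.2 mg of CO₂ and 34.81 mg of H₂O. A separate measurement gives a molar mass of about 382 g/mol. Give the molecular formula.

mol C = 0.5102 g CO₂ ÷ 44.009 g/mol = 0.011593 mol
mol H = 2 × 0.03481 g H₂O ÷ 18.015 g/mol = 0.0038646 mol
mass O = 0.2462 − (0.13924 + 0.0038955) = 0.10306 g → mol O = 0.10306 ÷ 15.999 = 0.0064417 mol
Divide by the smallest (0.0038646 mol): C 3.000, H 1.000, O 1.667
Multiplying each by 3 gives whole numbers: C 9.00, H 3.00, O 5.00
Empirical formula: C9H3O5
Empirical-formula mass = 191.12 g/mol; 382 ÷ 191.12 ≈ 2, so the molecular formula is C18H6O10.

C18H6O10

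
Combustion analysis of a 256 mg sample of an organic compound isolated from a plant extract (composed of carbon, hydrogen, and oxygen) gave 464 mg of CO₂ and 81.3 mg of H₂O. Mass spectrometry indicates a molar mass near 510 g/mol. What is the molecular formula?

C21H18O15

mol C = 0.464 g CO₂ ÷ 44.009 g/mol = 0.01054 mol
mol H = 2 × 0.0813 g H₂O ÷ 18.015 g/mol = 0.009026 mol
mass O = 0.256 − (0.1266 + 0.009098) = 0.1203 g → mol O = 0.1203 ÷ 15.999 = 0.007517 mol
Divide by the smallest (0.007517 mol): C 1.403, H 1.201, O 1.000
Multiplying each by 5 gives whole numbers: C 7.01, H 6.00, O 5.00
Empirical formula: C7H6O5
Empirical-formula mass = 170.12 g/mol; 510 ÷ 170.12 ≈ 3, so the molecular formula is C21H18O15.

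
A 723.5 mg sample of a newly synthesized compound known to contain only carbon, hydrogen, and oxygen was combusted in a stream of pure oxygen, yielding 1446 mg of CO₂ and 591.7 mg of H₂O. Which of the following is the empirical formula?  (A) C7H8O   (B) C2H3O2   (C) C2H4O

(C) C2H4O

mol C = 1.446 g CO₂ ÷ 44.009 g/mol = 0.032857 mol
mol H = 2 × 0.5917 g H₂O ÷ 18.015 g/mol = 0.065690 mol
mass O = 0.7235 − (0.39464 + 0.066215) = 0.26264 g → mol O = 0.26264 ÷ 15.999 = 0.016416 mol
Divide by the smallest (0.016416 mol): C 2.002, H 4.002, O 1.000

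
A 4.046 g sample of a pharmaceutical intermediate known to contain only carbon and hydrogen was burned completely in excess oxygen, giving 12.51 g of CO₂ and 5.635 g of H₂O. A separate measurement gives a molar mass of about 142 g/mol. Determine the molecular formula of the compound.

mol C = 12.51 g CO₂ ÷ 44.009 g/mol = 0.28426 mol
mol H = 2 × 5.635 g H₂O ÷ 18.015 g/mol = 0.62559 mol
Divide by the smallest (0.28426 mol): C 1.000, H 2.201
Multiplying each by 5 gives whole numbers: C 5.00, H 11.00
Empirical formula: C5H11
Empirical-formula mass = 71.14 g/mol; 142 ÷ 71.14 ≈ 2, so the molecular formula is C10H22.

C10H22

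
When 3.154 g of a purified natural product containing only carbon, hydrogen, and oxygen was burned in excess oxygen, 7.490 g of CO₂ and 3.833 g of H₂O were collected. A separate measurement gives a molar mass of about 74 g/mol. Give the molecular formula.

C4H10O

mol C = 7.490 g CO₂ ÷ 44.009 g/mol = 0.17019 mol
mol H = 2 × 3.833 g H₂O ÷ 18.015 g/mol = 0.42553 mol
mass O = 3.154 − (2.0442 + 0.42894) = 0.68088 g → mol O = 0.68088 ÷ 15.999 = 0.042558 mol
Divide by the smallest (0.042558 mol): C 3.999, H 9.999, O 1.000
Empirical formula: C4H10O
Empirical-formula mass = 74.12 g/mol; 74 ÷ 74.12 ≈ 1, so the molecular formula is C4H10O.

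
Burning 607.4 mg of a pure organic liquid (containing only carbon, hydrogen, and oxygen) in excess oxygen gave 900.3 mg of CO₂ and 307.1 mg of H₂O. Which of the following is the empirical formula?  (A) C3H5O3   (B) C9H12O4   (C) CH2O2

(A) C3H5O3

mol C = 0.9003 g CO₂ ÷ 44.009 g/mol = 0.020457 mol
mol H = 2 × 0.3071 g H₂O ÷ 18.015 g/mol = 0.034094 mol
mass O = 0.6074 − (0.24571 + 0.034367) = 0.32732 g → mol O = 0.32732 ÷ 15.999 = 0.020459 mol
Divide by the smallest (0.020457 mol): C 1.000, H 1.667, O 1.000
Multiplying each by 3 gives whole numbers: C 3.00, H 5.00, O 3.00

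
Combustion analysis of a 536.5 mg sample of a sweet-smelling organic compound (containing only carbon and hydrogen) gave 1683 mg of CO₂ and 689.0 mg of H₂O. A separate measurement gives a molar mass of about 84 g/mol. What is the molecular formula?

mol C = 1.683 g CO₂ ÷ 44.009 g/mol = 0.038242 mol
mol H = 2 × 0.6890 g H₂O ÷ 18.015 g/mol = 0.076492 mol
Divide by the smallest (0.038242 mol): C 1.000, H 2.000
Empirical formula: CH2
Empirical-formula mass = 14.03 g/mol; 84 ÷ 14.03 ≈ 6, so the molecular formula is C6H12.

C6H12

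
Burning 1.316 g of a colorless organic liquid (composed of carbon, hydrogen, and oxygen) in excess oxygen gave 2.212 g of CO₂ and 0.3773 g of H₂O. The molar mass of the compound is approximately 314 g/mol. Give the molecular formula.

mol C = 2.212 g CO₂ ÷ 44.009 g/mol = 0.050262 mol
mol H = 2 × 0.3773 g H₂O ÷ 18.015 g/mol = 0.041887 mol
mass O = 1.316 − (0.60370 + 0.042222) = 0.67008 g → mol O = 0.67008 ÷ 15.999 = 0.041882 mol
Divide by the smallest (0.041882 mol): C 1.200, H 1.000, O 1.000
Multiplying each by 5 gives whole numbers: C 6.00, H 5.00, O 5.00
Empirical formula: C6H5O5
Empirical-formula mass = 157.10 g/mol; 314 ÷ 157.10 ≈ 2, so the molecular formula is C12H10O10.

C12H10O10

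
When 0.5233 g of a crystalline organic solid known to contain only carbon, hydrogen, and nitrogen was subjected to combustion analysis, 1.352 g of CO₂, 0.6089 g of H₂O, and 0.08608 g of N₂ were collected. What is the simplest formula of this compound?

C5H11N

mol C = 1.352 g CO₂ ÷ 44.009 g/mol = 0.030721 mol
mol H = 2 × 0.6089 g H₂O ÷ 18.015 g/mol = 0.067599 mol
mol N = 2 × 0.08608 g N₂ ÷ 28.014 g/mol = 0.0061455 mol
Divide by the smallest (0.0061455 mol): C 4.999, H 11.000, N 1.000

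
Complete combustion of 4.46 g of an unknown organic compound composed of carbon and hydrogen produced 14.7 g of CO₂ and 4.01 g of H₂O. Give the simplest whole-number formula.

C3H4

mol C = 14.7 g CO₂ ÷ 44.009 g/mol = 0.3340 mol
mol H = 2 × 4.01 g H₂O ÷ 18.015 g/mol = 0.4452 mol
Divide by the smallest (0.3340 mol): C 1.000, H 1.333
Multiplying each by 3 gives whole numbers: C 3.00, H 4.00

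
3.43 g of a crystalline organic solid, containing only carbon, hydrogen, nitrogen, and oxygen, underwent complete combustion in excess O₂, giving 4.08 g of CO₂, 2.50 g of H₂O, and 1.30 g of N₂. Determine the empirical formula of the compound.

mol C = 4.08 g CO₂ ÷ 44.009 g/mol = 0.09271 mol
mol H = 2 × 2.50 g H₂O ÷ 18.015 g/mol = 0.2775 mol
mol N = 2 × 1.30 g N₂ ÷ 28.014 g/mol = 0.09281 mol
mass O = 3.43 − (1.114 + 0.2798 + 1.300) = 0.7367 g → mol O = 0.7367 ÷ 15.999 = 0.04605 mol
Divide by the smallest (0.04605 mol): C 2.013, H 6.027, N 2.016, O 1.000

C2H6N2O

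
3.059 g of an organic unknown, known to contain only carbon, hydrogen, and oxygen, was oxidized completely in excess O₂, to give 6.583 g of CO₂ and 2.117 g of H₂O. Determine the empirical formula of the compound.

C7H11O3

mol C = 6.583 g CO₂ ÷ 44.009 g/mol = 0.14958 mol
mol H = 2 × 2.117 g H₂O ÷ 18.015 g/mol = 0.23503 mol
mass O = 3.059 − (1.7966 + 0.23691) = 1.0255 g → mol O = 1.0255 ÷ 15.999 = 0.064095 mol
Divide by the smallest (0.064095 mol): C 2.334, H 3.667, O 1.000
Multiplying each by 3 gives whole numbers: C 7.00, H 11.00, O 3.00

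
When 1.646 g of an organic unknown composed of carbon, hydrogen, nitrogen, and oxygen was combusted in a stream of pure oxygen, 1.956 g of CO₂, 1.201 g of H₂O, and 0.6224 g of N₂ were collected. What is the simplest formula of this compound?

mol C = 1.956 g CO₂ ÷ 44.009 g/mol = 0.044445 mol
mol H = 2 × 1.201 g H₂O ÷ 18.015 g/mol = 0.13333 mol
mol N = 2 × 0.6224 g N₂ ÷ 28.014 g/mol = 0.044435 mol
mass O = 1.646 − (0.53383 + 0.13440 + 0.62240) = 0.35537 g → mol O = 0.35537 ÷ 15.999 = 0.022212 mol
Divide by the smallest (0.022212 mol): C 2.001, H 6.003, N 2.001, O 1.000

C2H6N2O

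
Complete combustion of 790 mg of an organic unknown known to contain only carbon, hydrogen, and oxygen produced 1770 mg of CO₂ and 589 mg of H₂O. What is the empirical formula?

mol C = 1.77 g CO₂ ÷ 44.009 g/mol = 0.04022 mol
mol H = 2 × 0.589 g H₂O ÷ 18.015 g/mol = 0.06539 mol
mass O = 0.790 − (0.4831 + 0.06591) = 0.2410 g → mol O = 0.2410 ÷ 15.999 = 0.01506 mol
Divide by the smallest (0.01506 mol): C 2.670, H 4.341, O 1.000
Multiplying each by 3 gives whole numbers: C 8.01, H 13.02, O 3.00

C8H13O3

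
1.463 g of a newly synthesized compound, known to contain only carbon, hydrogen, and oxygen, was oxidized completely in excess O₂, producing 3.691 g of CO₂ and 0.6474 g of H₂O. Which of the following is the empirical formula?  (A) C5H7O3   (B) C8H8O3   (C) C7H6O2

(C) C7H6O2

mol C = 3.691 g CO₂ ÷ 44.009 g/mol = 0.083869 mol
mol H = 2 × 0.6474 g H₂O ÷ 18.015 g/mol = 0.071873 mol
mass O = 1.463 − (1.0074 + 0.072448) = 0.38320 g → mol O = 0.38320 ÷ 15.999 = 0.023951 mol
Divide by the smallest (0.023951 mol): C 3.502, H 3.001, O 1.000
Multiplying each by 2 gives whole numbers: C 7.00, H 6.00, O 2.00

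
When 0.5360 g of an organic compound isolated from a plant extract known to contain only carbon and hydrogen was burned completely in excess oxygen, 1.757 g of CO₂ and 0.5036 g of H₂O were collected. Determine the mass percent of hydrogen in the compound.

10.51%

mol C = 1.757 g CO₂ ÷ 44.009 g/mol = 0.039924 mol
mol H = 2 × 0.5036 g H₂O ÷ 18.015 g/mol = 0.055909 mol
mass % H = 0.056356 g ÷ 0.5360 g × 100%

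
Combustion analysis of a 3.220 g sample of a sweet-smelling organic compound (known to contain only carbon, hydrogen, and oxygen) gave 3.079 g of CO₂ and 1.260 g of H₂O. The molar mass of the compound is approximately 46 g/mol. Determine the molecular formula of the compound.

CH2O2

mol C = 3.079 g CO₂ ÷ 44.009 g/mol = 0.069963 mol
mol H = 2 × 1.260 g H₂O ÷ 18.015 g/mol = 0.13988 mol
mass O = 3.220 − (0.84033 + 0.14100) = 2.2387 g → mol O = 2.2387 ÷ 15.999 = 0.13993 mol
Divide by the smallest (0.069963 mol): C 1.000, H 1.999, O 2.000
Empirical formula: CH2O2
Empirical-formula mass = 46.02 g/mol; 46 ÷ 46.02 ≈ 1, so the molecular formula is CH2O2.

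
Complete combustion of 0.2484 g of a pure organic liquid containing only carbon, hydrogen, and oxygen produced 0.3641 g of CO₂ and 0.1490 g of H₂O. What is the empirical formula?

CH2O

mol C = 0.3641 g CO₂ ÷ 44.009 g/mol = 0.0082733 mol
mol H = 2 × 0.1490 g H₂O ÷ 18.015 g/mol = 0.016542 mol
mass O = 0.2484 − (0.099371 + 0.016674) = 0.13236 g → mol O = 0.13236 ÷ 15.999 = 0.0082727 mol
Divide by the smallest (0.0082727 mol): C 1.000, H 2.000, O 1.000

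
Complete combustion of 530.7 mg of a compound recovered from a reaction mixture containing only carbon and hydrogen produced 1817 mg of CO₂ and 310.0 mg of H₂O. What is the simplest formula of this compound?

C6H5

mol C = 1.817 g CO₂ ÷ 44.009 g/mol = 0.041287 mol
mol H = 2 × 0.3100 g H₂O ÷ 18.015 g/mol = 0.034416 mol
Divide by the smallest (0.034416 mol): C 1.200, H 1.000
Multiplying each by 5 gives whole numbers: C 6.00, H 5.00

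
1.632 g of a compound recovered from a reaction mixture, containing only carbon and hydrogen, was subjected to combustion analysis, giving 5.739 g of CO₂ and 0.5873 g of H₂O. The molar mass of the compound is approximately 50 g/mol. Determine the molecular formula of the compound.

C4H2

mol C = 5.739 g CO₂ ÷ 44.009 g/mol = 0.13041 mol
mol H = 2 × 0.5873 g H₂O ÷ 18.015 g/mol = 0.065201 mol
Divide by the smallest (0.065201 mol): C 2.000, H 1.000
Empirical formula: C2H
Empirical-formula mass = 25.03 g/mol; 50 ÷ 25.03 ≈ 2, so the molecular formula is C4H2.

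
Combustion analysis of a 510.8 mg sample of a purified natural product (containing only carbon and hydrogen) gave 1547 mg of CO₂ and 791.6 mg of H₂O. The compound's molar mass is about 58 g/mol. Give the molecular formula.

mol C = 1.547 g CO₂ ÷ 44.009 g/mol = 0.035152 mol
mol H = 2 × 0.7916 g H₂O ÷ 18.015 g/mol = 0.087882 mol
Divide by the smallest (0.035152 mol): C 1.000, H 2.500
Multiplying each by 2 gives whole numbers: C 2.00, H 5.00
Empirical formula: C2H5
Empirical-formula mass = 29.06 g/mol; 58 ÷ 29.06 ≈ 2, so the molecular formula is C4H10.

C4H10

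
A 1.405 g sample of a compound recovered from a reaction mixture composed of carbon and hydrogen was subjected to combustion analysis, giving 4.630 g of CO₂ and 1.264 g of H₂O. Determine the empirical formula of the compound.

C3H4

mol C = 4.630 g CO₂ ÷ 44.009 g/mol = 0.10521 mol
mol H = 2 × 1.264 g H₂O ÷ 18.015 g/mol = 0.14033 mol
Divide by the smallest (0.10521 mol): C 1.000, H 1.334
Multiplying each by 3 gives whole numbers: C 3.00, H 4.00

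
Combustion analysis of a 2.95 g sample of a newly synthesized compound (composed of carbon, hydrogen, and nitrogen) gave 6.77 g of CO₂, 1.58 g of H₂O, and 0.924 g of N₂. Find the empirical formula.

C7H8N3

mol C = 6.77 g CO₂ ÷ 44.009 g/mol = 0.1538 mol
mol H = 2 × 1.58 g H₂O ÷ 18.015 g/mol = 0.1754 mol
mol N = 2 × 0.924 g N₂ ÷ 28.014 g/mol = 0.06597 mol
Divide by the smallest (0.06597 mol): C 2.332, H 2.659, N 1.000
Multiplying each by 3 gives whole numbers: C 7.00, H 7.98, N 3.00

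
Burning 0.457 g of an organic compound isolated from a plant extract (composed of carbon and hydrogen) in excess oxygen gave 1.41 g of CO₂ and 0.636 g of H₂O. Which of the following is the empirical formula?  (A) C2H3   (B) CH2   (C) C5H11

(C) C5H11

mol C = 1.41 g CO₂ ÷ 44.009 g/mol = 0.03204 mol
mol H = 2 × 0.636 g H₂O ÷ 18.015 g/mol = 0.07061 mol
Divide by the smallest (0.03204 mol): C 1.000, H 2.204
Multiplying each by 5 gives whole numbers: C 5.00, H 11.02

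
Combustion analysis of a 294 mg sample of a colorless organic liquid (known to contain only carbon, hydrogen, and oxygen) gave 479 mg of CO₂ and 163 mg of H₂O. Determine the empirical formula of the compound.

mol C = 0.479 g CO₂ ÷ 44.009 g/mol = 0.01088 mol
mol H = 2 × 0.163 g H₂O ÷ 18.015 g/mol = 0.01810 mol
mass O = 0.294 − (0.1307 + 0.01824) = 0.1450 g → mol O = 0.1450 ÷ 15.999 = 0.009065 mol
Divide by the smallest (0.009065 mol): C 1.201, H 1.996, O 1.000
Multiplying each by 5 gives whole numbers: C 6.00, H 9.98, O 5.00

C6H10O5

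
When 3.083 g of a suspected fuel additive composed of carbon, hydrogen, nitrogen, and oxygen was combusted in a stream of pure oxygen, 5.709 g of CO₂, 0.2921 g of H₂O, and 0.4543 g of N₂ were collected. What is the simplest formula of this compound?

C4HNO2

mol C = 5.709 g CO₂ ÷ 44.009 g/mol = 0.12972 mol
mol H = 2 × 0.2921 g H₂O ÷ 18.015 g/mol = 0.032429 mol
mol N = 2 × 0.4543 g N₂ ÷ 28.014 g/mol = 0.032434 mol
mass O = 3.083 − (1.5581 + 0.032688 + 0.45430) = 1.0379 g → mol O = 1.0379 ÷ 15.999 = 0.064873 mol
Divide by the smallest (0.032429 mol): C 4.000, H 1.000, N 1.000, O 2.000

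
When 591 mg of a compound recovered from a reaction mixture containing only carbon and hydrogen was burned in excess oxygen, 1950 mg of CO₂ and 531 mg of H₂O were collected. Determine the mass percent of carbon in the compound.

mol C = 1.95 g CO₂ ÷ 44.009 g/mol = 0.04431 mol
mol H = 2 × 0.531 g H₂O ÷ 18.015 g/mol = 0.05895 mol
mass % C = 0.5322 g ÷ 0.591 g × 100%

90.1%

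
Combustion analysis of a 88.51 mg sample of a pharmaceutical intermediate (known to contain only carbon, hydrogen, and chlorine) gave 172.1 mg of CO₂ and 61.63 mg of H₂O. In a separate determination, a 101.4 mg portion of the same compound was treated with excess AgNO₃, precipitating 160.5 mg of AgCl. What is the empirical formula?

C4H7Cl

mol C = 0.1721 g CO₂ ÷ 44.009 g/mol = 0.0039106 mol
mol H = 2 × 0.06163 g H₂O ÷ 18.015 g/mol = 0.0068421 mol
From the AgCl data: mol Cl per gram of compound = (0.1605 ÷ 143.318) ÷ 0.1014 = 0.011044 mol/g, so in the 0.08851 g combustion sample mol Cl = 0.00097753 mol
Divide by the smallest (0.00097753 mol): C 4.000, H 6.999, Cl 1.000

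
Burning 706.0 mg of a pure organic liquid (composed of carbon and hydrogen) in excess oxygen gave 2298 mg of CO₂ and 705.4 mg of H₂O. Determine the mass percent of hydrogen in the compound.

mol C = 2.298 g CO₂ ÷ 44.009 g/mol = 0.052217 mol
mol H = 2 × 0.7054 g H₂O ÷ 18.015 g/mol = 0.078313 mol
mass % H = 0.078939 g ÷ 0.7060 g × 100%

11.18%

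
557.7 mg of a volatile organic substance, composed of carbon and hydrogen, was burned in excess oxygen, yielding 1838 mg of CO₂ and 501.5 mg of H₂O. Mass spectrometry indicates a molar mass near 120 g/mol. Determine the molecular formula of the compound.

C9H12

mol C = 1.838 g CO₂ ÷ 44.009 g/mol = 0.041764 mol
mol H = 2 × 0.5015 g H₂O ÷ 18.015 g/mol = 0.055676 mol
Divide by the smallest (0.041764 mol): C 1.000, H 1.333
Multiplying each by 3 gives whole numbers: C 3.00, H 4.00
Empirical formula: C3H4
Empirical-formula mass = 40.06 g/mol; 120 ÷ 40.06 ≈ 3, so the molecular formula is C9H12.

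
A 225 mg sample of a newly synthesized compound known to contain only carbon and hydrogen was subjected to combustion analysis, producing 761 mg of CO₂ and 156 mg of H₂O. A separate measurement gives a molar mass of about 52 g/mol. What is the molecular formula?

C4H4

mol C = 0.761 g CO₂ ÷ 44.009 g/mol = 0.01729 mol
mol H = 2 × 0.156 g H₂O ÷ 18.015 g/mol = 0.01732 mol
Divide by the smallest (0.01729 mol): C 1.000, H 1.002
Empirical formula: CH
Empirical-formula mass = 13.02 g/mol; 52 ÷ 13.02 ≈ 4, so the molecular formula is C4H4.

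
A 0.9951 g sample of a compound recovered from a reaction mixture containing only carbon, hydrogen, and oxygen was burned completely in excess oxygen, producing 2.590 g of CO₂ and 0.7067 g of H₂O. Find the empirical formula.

C9H12O2

mol C = 2.590 g CO₂ ÷ 44.009 g/mol = 0.058852 mol
mol H = 2 × 0.7067 g H₂O ÷ 18.015 g/mol = 0.078457 mol
mass O = 0.9951 − (0.70687 + 0.079084) = 0.20915 g → mol O = 0.20915 ÷ 15.999 = 0.013073 mol
Divide by the smallest (0.013073 mol): C 4.502, H 6.002, O 1.000
Multiplying each by 2 gives whole numbers: C 9.00, H 12.00, O 2.00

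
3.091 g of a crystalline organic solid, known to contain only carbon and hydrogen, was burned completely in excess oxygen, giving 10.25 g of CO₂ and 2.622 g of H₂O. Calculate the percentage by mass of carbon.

90.50%

mol C = 10.25 g CO₂ ÷ 44.009 g/mol = 0.23291 mol
mol H = 2 × 2.622 g H₂O ÷ 18.015 g/mol = 0.29109 mol
mass % C = 2.7974 g ÷ 3.091 g × 100%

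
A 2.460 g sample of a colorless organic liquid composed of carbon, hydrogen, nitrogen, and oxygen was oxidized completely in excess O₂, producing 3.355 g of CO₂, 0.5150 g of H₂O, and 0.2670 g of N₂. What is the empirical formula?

mol C = 3.355 g CO₂ ÷ 44.009 g/mol = 0.076234 mol
mol H = 2 × 0.5150 g H₂O ÷ 18.015 g/mol = 0.057175 mol
mol N = 2 × 0.2670 g N₂ ÷ 28.014 g/mol = 0.019062 mol
mass O = 2.460 − (0.91565 + 0.057632 + 0.26700) = 1.2197 g → mol O = 1.2197 ÷ 15.999 = 0.076237 mol
Divide by the smallest (0.019062 mol): C 3.999, H 2.999, N 1.000, O 3.999

C4H3NO4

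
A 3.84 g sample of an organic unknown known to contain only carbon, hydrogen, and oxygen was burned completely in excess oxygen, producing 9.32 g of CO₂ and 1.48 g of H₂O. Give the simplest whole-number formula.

C9H7O3

mol C = 9.32 g CO₂ ÷ 44.009 g/mol = 0.2118 mol
mol H = 2 × 1.48 g H₂O ÷ 18.015 g/mol = 0.1643 mol
mass O = 3.84 − (2.544 + 0.1656) = 1.131 g → mol O = 1.131 ÷ 15.999 = 0.07068 mol
Divide by the smallest (0.07068 mol): C 2.996, H 2.325, O 1.000
Multiplying each by 3 gives whole numbers: C 8.99, H 6.97, O 3.00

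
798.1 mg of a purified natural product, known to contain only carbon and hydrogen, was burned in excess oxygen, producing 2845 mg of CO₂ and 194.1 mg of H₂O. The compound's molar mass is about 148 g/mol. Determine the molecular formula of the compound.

C12H4

mol C = 2.845 g CO₂ ÷ 44.009 g/mol = 0.064646 mol
mol H = 2 × 0.1941 g H₂O ÷ 18.015 g/mol = 0.021549 mol
Divide by the smallest (0.021549 mol): C 3.000, H 1.000
Empirical formula: C3H
Empirical-formula mass = 37.04 g/mol; 148 ÷ 37.04 ≈ 4, so the molecular formula is C12H4.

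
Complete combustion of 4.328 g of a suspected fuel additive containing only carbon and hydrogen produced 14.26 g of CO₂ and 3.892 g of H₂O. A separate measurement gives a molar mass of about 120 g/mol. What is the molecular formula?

C9H12

mol C = 14.26 g CO₂ ÷ 44.009 g/mol = 0.32402 mol
mol H = 2 × 3.892 g H₂O ÷ 18.015 g/mol = 0.43208 mol
Divide by the smallest (0.32402 mol): C 1.000, H 1.333
Multiplying each by 3 gives whole numbers: C 3.00, H 4.00
Empirical formula: C3H4
Empirical-formula mass = 40.06 g/mol; 120 ÷ 40.06 ≈ 3, so the molecular formula is C9H12.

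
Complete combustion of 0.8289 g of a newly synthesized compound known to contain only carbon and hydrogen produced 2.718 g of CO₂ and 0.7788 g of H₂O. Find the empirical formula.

C5H7

mol C = 2.718 g CO₂ ÷ 44.009 g/mol = 0.061760 mol
mol H = 2 × 0.7788 g H₂O ÷ 18.015 g/mol = 0.086461 mol
Divide by the smallest (0.061760 mol): C 1.000, H 1.400
Multiplying each by 5 gives whole numbers: C 5.00, H 7.00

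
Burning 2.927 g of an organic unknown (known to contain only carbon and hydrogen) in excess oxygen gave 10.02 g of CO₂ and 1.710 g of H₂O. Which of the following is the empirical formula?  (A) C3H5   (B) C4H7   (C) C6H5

(C) C6H5

mol C = 10.02 g CO₂ ÷ 44.009 g/mol = 0.22768 mol
mol H = 2 × 1.710 g H₂O ÷ 18.015 g/mol = 0.18984 mol
Divide by the smallest (0.18984 mol): C 1.199, H 1.000
Multiplying each by 5 gives whole numbers: C 6.00, H 5.00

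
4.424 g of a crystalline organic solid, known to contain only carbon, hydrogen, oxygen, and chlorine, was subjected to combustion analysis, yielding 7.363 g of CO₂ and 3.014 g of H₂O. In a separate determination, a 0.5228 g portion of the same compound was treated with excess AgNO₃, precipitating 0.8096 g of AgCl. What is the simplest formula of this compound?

C7H14Cl2O

mol C = 7.363 g CO₂ ÷ 44.009 g/mol = 0.16731 mol
mol H = 2 × 3.014 g H₂O ÷ 18.015 g/mol = 0.33461 mol
From the AgCl data: mol Cl per gram of compound = (0.8096 ÷ 143.318) ÷ 0.5228 = 0.010805 mol/g, so in the 4.424 g combustion sample mol Cl = 0.047802 mol
mass O = 4.424 − (2.0095 + 0.33729 + 1.6946) = 0.38260 g → mol O = 0.38260 ÷ 15.999 = 0.023914 mol
Divide by the smallest (0.023914 mol): C 6.996, H 13.992, Cl 1.999, O 1.000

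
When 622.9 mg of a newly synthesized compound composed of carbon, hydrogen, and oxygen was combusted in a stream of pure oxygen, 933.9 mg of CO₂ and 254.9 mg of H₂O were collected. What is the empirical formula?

mol C = 0.9339 g CO₂ ÷ 44.009 g/mol = 0.021221 mol
mol H = 2 × 0.2549 g H₂O ÷ 18.015 g/mol = 0.028299 mol
mass O = 0.6229 − (0.25488 + 0.028525) = 0.33949 g → mol O = 0.33949 ÷ 15.999 = 0.021220 mol
Divide by the smallest (0.021220 mol): C 1.000, H 1.334, O 1.000
Multiplying each by 3 gives whole numbers: C 3.00, H 4.00, O 3.00

C3H4O3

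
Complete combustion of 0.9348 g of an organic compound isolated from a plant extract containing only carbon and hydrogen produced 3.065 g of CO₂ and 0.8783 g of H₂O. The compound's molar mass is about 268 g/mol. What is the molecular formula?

C20H28

mol C = 3.065 g CO₂ ÷ 44.009 g/mol = 0.069645 mol
mol H = 2 × 0.8783 g H₂O ÷ 18.015 g/mol = 0.097508 mol
Divide by the smallest (0.069645 mol): C 1.000, H 1.400
Multiplying each by 5 gives whole numbers: C 5.00, H 7.00
Empirical formula: C5H7
Empirical-formula mass = 67.11 g/mol; 268 ÷ 67.11 ≈ 4, so the molecular formula is C20H28.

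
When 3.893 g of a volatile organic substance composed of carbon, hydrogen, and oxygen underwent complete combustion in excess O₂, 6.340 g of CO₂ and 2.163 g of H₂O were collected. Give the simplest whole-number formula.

mol C = 6.340 g CO₂ ÷ 44.009 g/mol = 0.14406 mol
mol H = 2 × 2.163 g H₂O ÷ 18.015 g/mol = 0.24013 mol
mass O = 3.893 − (1.7303 + 0.24205) = 1.9206 g → mol O = 1.9206 ÷ 15.999 = 0.12005 mol
Divide by the smallest (0.12005 mol): C 1.200, H 2.000, O 1.000
Multiplying each by 5 gives whole numbers: C 6.00, H 10.00, O 5.00

C6H10O5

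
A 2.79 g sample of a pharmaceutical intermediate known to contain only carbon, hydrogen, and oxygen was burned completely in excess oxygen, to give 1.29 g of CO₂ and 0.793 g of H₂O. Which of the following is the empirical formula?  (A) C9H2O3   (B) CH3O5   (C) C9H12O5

mol C = 1.29 g CO₂ ÷ 44.009 g/mol = 0.02931 mol
mol H = 2 × 0.793 g H₂O ÷ 18.015 g/mol = 0.08804 mol
mass O = 2.79 − (0.3521 + 0.08874) = 2.349 g → mol O = 2.349 ÷ 15.999 = 0.1468 mol
Divide by the smallest (0.02931 mol): C 1.000, H 3.003, O 5.009

(B) CH3O5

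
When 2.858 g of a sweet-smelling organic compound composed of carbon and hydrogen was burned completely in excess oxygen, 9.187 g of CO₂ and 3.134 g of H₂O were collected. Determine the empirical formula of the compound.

C3H5

mol C = 9.187 g CO₂ ÷ 44.009 g/mol = 0.20875 mol
mol H = 2 × 3.134 g H₂O ÷ 18.015 g/mol = 0.34793 mol
Divide by the smallest (0.20875 mol): C 1.000, H 1.667
Multiplying each by 3 gives whole numbers: C 3.00, H 5.00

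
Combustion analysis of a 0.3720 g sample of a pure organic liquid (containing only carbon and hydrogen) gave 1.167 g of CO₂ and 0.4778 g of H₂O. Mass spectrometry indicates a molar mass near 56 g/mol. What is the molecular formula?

mol C = 1.167 g CO₂ ÷ 44.009 g/mol = 0.026517 mol
mol H = 2 × 0.4778 g H₂O ÷ 18.015 g/mol = 0.053045 mol
Divide by the smallest (0.026517 mol): C 1.000, H 2.000
Empirical formula: CH2
Empirical-formula mass = 14.03 g/mol; 56 ÷ 14.03 ≈ 4, so the molecular formula is C4H8.

C4H8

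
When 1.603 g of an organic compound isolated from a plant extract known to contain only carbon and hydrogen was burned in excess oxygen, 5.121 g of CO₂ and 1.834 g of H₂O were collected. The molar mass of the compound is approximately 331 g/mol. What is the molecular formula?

mol C = 5.121 g CO₂ ÷ 44.009 g/mol = 0.11636 mol
mol H = 2 × 1.834 g H₂O ÷ 18.015 g/mol = 0.20361 mol
Divide by the smallest (0.11636 mol): C 1.000, H 1.750
Multiplying each by 4 gives whole numbers: C 4.00, H 7.00
Empirical formula: C4H7
Empirical-formula mass = 55.10 g/mol; 331 ÷ 55.10 ≈ 6, so the molecular formula is C24H42.

C24H42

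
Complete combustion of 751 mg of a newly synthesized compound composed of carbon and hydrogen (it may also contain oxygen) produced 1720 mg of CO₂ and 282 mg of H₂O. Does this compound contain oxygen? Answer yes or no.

yes

mol C = 1.72 g CO₂ ÷ 44.009 g/mol = 0.03908 mol
mol H = 2 × 0.282 g H₂O ÷ 18.015 g/mol = 0.03131 mol
C and H account for only 0.5010 g of the 0.751 g sample; the remaining 0.2500 g must be oxygen.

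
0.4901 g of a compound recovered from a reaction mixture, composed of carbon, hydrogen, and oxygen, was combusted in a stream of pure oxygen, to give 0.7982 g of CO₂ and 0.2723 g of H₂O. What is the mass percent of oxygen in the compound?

49.33%

mol C = 0.7982 g CO₂ ÷ 44.009 g/mol = 0.018137 mol
mol H = 2 × 0.2723 g H₂O ÷ 18.015 g/mol = 0.030230 mol
mass O = 0.4901 − (0.21785 + 0.030472) = 0.24178 g → mol O = 0.24178 ÷ 15.999 = 0.015112 mol
mass % O = 0.24178 g ÷ 0.4901 g × 100%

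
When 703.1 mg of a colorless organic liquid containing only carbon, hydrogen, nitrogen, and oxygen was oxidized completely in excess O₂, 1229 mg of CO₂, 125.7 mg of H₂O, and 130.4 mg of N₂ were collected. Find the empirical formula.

C6H3N2O3

mol C = 1.229 g CO₂ ÷ 44.009 g/mol = 0.027926 mol
mol H = 2 × 0.1257 g H₂O ÷ 18.015 g/mol = 0.013955 mol
mol N = 2 × 0.1304 g N₂ ÷ 28.014 g/mol = 0.0093096 mol
mass O = 0.7031 − (0.33542 + 0.014067 + 0.13040) = 0.22321 g → mol O = 0.22321 ÷ 15.999 = 0.013952 mol
Divide by the smallest (0.0093096 mol): C 3.000, H 1.499, N 1.000, O 1.499
Multiplying each by 2 gives whole numbers: C 6.00, H 3.00, N 2.00, O 3.00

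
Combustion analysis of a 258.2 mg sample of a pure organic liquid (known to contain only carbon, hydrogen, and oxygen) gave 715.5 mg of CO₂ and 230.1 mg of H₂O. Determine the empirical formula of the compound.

mol C = 0.7155 g CO₂ ÷ 44.009 g/mol = 0.016258 mol
mol H = 2 × 0.2301 g H₂O ÷ 18.015 g/mol = 0.025545 mol
mass O = 0.2582 − (0.19528 + 0.025750) = 0.037175 g → mol O = 0.037175 ÷ 15.999 = 0.0023236 mol
Divide by the smallest (0.0023236 mol): C 6.997, H 10.994, O 1.000

C7H11O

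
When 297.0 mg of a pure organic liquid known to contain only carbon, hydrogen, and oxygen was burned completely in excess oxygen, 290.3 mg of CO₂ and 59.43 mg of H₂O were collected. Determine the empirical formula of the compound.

CHO2

mol C = 0.2903 g CO₂ ÷ 44.009 g/mol = 0.0065964 mol
mol H = 2 × 0.05943 g H₂O ÷ 18.015 g/mol = 0.0065978 mol
mass O = 0.2970 − (0.079229 + 0.0066506) = 0.21112 g → mol O = 0.21112 ÷ 15.999 = 0.013196 mol
Divide by the smallest (0.0065964 mol): C 1.000, H 1.000, O 2.000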